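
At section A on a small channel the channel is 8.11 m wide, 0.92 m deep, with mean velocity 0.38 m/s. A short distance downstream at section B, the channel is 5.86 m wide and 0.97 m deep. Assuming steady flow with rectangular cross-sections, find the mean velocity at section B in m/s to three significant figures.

0.499 m/s

Q = A₁V₁ = (8.11×0.92) × 0.38 = 2.835 m³/s
A₂ = 5.86 × 0.97 = 5.684 m²
V₂ = Q/A₂ = 2.835/5.684 = 0.4988 m/s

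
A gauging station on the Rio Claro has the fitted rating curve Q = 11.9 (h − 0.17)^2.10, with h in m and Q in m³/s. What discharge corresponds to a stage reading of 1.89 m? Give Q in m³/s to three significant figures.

37.2 m³/s

Q = 11.9 × (1.89 − 0.17)^2.10 = 11.9 × 1.72^2.10 = 37.17 m³/s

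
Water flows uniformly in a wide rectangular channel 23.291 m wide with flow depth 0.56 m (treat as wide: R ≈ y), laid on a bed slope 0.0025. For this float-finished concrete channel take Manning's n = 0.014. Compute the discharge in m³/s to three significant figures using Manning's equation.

31.6 m³/s

A = b·y = 23.291 × 0.56 = 13.04 m²
Wide channel: R ≈ y = 0.56 m
Q = (1/n)·A·R^(2/3)·S^(1/2) = (1/0.014) × 13.04 × 0.5600^(2/3) × 0.0025^(1/2) = 31.65 m³/s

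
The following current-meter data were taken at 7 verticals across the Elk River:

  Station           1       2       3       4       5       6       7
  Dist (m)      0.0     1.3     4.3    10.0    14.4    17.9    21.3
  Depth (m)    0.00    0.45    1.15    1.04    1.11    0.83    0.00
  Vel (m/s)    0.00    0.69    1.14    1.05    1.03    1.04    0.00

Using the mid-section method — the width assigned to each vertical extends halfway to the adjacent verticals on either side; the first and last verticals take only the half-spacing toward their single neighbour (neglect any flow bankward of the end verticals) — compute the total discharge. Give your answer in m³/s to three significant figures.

w_2 = (4.3 − 0.0)/2 = 2.15 m; q_2 = 0.69 × 0.45 × 2.15 = 0.6676 m³/s
w_3 = (10.0 − 1.3)/2 = 4.35 m; q_3 = 1.14 × 1.15 × 4.35 = 5.703 m³/s
w_4 = (14.4 − 4.3)/2 = 5.05 m; q_4 = 1.05 × 1.04 × 5.05 = 5.515 m³/s
w_5 = (17.9 − 10.0)/2 = 3.95 m; q_5 = 1.03 × 1.11 × 3.95 = 4.516 m³/s
w_6 = (21.3 − 14.4)/2 = 3.45 m; q_6 = 1.04 × 0.83 × 3.45 = 2.978 m³/s
Stations 1, 7 contribute zero (depth or velocity is 0).
Q = Σ qᵢ = 19.38 m³/s

19.4 m³/s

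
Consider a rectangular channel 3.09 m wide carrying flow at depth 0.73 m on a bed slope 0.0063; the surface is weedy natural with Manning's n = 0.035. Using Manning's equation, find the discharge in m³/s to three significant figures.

3.20 m³/s

A = b·y = 3.09 × 0.73 = 2.256 m²
P = b + 2y = 3.09 + 2×0.73 = 4.550 m
R = A/P = 2.256/4.550 = 0.4958 m
Q = (1/n)·A·R^(2/3)·S^(1/2) = (1/0.035) × 2.256 × 0.4958^(2/3) × 0.0063^(1/2) = 3.204 m³/s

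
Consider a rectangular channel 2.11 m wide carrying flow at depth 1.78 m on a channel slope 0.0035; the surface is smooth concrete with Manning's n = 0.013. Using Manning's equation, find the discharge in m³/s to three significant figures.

13.0 m³/s

A = b·y = 2.11 × 1.78 = 3.756 m²
P = b + 2y = 2.11 + 2×1.78 = 5.670 m
R = A/P = 3.756/5.670 = 0.6624 m
Q = (1/n)·A·R^(2/3)·S^(1/2) = (1/0.013) × 3.756 × 0.6624^(2/3) × 0.0035^(1/2) = 12.99 m³/s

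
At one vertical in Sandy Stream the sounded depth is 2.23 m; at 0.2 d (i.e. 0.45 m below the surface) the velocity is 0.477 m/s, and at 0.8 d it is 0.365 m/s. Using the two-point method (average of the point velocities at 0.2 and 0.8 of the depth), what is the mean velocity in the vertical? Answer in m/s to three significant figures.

0.421 m/s

v̄ = (0.477 + 0.365) / 2 = 0.4210 m/s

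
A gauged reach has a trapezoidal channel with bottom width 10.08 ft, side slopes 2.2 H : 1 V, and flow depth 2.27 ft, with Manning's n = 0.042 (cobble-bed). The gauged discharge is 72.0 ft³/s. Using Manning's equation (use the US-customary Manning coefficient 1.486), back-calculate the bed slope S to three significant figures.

A = (b + z·y)·y = (10.08 + 2.2×2.27)×2.27 = 34.22 ft²
P = b + 2y√(1+z²) = 10.08 + 2×2.27×√(1+2.2²) = 21.05 ft
R = A/P = 34.22/21.05 = 1.625 ft
S = (Q·n / (1.486·A·R^(2/3)))² = (72.0×0.042 / (1.486×34.22×1.382))² = 0.001851

0.00185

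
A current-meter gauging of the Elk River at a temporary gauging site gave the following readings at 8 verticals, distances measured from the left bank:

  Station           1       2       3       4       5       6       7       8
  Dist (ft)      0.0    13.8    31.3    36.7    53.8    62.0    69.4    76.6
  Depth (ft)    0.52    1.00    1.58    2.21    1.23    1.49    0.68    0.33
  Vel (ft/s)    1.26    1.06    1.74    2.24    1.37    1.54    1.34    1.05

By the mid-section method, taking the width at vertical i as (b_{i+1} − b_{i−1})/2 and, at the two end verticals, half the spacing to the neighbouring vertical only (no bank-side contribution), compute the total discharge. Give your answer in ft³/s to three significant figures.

155 ft³/s

w_1 = (13.8 − 0.0)/2 = 6.9 ft; q_1 = 1.26 × 0.52 × 6.9 = 4.521 ft³/s
w_2 = (31.3 − 0.0)/2 = 15.65 ft; q_2 = 1.06 × 1.00 × 15.65 = 16.59 ft³/s
w_3 = (36.7 − 13.8)/2 = 11.45 ft; q_3 = 1.74 × 1.58 × 11.45 = 31.48 ft³/s
w_4 = (53.8 − 31.3)/2 = 11.25 ft; q_4 = 2.24 × 2.21 × 11.25 = 55.69 ft³/s
w_5 = (62.0 − 36.7)/2 = 12.65 ft; q_5 = 1.37 × 1.23 × 12.65 = 21.32 ft³/s
w_6 = (69.4 − 53.8)/2 = 7.8 ft; q_6 = 1.54 × 1.49 × 7.8 = 17.90 ft³/s
w_7 = (76.6 − 62.0)/2 = 7.3 ft; q_7 = 1.34 × 0.68 × 7.3 = 6.652 ft³/s
w_8 = (76.6 − 69.4)/2 = 3.6 ft; q_8 = 1.05 × 0.33 × 3.6 = 1.247 ft³/s
Q = Σ qᵢ = 155.4 ft³/s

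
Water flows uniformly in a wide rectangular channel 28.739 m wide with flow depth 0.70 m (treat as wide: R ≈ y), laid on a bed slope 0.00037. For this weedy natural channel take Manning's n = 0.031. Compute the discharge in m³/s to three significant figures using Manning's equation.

A = b·y = 28.739 × 0.70 = 20.12 m²
Wide channel: R ≈ y = 0.70 m
Q = (1/n)·A·R^(2/3)·S^(1/2) = (1/0.031) × 20.12 × 0.7000^(2/3) × 0.00037^(1/2) = 9.841 m³/s

9.84 m³/s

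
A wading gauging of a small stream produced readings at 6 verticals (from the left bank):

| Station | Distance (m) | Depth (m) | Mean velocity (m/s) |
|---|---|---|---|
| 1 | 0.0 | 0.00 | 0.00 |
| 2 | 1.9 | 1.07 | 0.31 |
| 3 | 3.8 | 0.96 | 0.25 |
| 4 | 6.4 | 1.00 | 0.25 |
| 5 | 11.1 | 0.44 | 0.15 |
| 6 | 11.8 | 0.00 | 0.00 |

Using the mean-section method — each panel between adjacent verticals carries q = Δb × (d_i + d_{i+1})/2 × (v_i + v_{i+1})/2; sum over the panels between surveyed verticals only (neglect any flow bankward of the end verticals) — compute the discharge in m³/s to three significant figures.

2.02 m³/s

Panel 1-2: Δb = 1.9 m, d̄ = (0.00+1.07)/2 = 0.535, v̄ = (0.00+0.31)/2 = 0.155 → q = 1.9×0.535×0.155 = 0.1576 m³/s
Panel 2-3: Δb = 1.9 m, d̄ = (1.07+0.96)/2 = 1.015, v̄ = (0.31+0.25)/2 = 0.28 → q = 1.9×1.015×0.28 = 0.5400 m³/s
Panel 3-4: Δb = 2.6 m, d̄ = (0.96+1.00)/2 = 0.98, v̄ = (0.25+0.25)/2 = 0.25 → q = 2.6×0.98×0.25 = 0.6370 m³/s
Panel 4-5: Δb = 4.7 m, d̄ = (1.00+0.44)/2 = 0.72, v̄ = (0.25+0.15)/2 = 0.2 → q = 4.7×0.72×0.2 = 0.6768 m³/s
Panel 5-6: Δb = 0.7 m, d̄ = (0.44+0.00)/2 = 0.22, v̄ = (0.15+0.00)/2 = 0.075 → q = 0.7×0.22×0.075 = 0.01155 m³/s
Q = Σ q = 2.023 m³/s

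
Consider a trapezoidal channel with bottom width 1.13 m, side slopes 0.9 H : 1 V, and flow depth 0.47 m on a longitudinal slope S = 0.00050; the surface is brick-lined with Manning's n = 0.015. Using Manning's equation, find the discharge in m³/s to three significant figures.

0.493 m³/s

A = (b + z·y)·y = (1.13 + 0.9×0.47)×0.47 = 0.7299 m²
P = b + 2y√(1+z²) = 1.13 + 2×0.47×√(1+0.9²) = 2.395 m
R = A/P = 0.7299/2.395 = 0.3048 m
Q = (1/n)·A·R^(2/3)·S^(1/2) = (1/0.015) × 0.7299 × 0.3048^(2/3) × 0.00050^(1/2) = 0.4928 m³/s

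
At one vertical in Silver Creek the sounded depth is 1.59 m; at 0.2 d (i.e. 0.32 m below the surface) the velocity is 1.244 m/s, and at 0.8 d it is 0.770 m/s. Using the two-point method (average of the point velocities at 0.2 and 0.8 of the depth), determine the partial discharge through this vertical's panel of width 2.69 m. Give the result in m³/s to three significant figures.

4.31 m³/s

v̄ = (1.244 + 0.770) / 2 = 1.007 m/s
q = v̄ × d × w = 1.007 × 1.59 × 2.69 = 4.307 m³/s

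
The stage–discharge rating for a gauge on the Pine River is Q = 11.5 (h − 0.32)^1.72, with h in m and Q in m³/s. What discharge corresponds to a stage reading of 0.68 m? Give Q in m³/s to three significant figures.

Q = 11.5 × (0.68 − 0.32)^1.72 = 11.5 × 0.36^1.72 = 1.984 m³/s

1.98 m³/s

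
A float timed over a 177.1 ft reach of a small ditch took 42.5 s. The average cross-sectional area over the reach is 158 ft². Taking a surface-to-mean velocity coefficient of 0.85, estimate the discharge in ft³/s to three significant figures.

560 ft³/s

v_surface = L / t̄ = 177.1 / 42.5 = 4.167 ft/s
v_mean = 0.85 × 4.167 = 3.542 ft/s
Q = A × v_mean = 158 × 3.542 = 559.6 ft³/s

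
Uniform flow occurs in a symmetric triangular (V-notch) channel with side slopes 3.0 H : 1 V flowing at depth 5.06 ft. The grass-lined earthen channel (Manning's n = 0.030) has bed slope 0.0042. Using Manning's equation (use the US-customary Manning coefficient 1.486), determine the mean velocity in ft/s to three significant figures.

5.75 ft/s

A = z·y² = 3.0×5.06² = 76.81 ft²
P = 2y√(1+z²) = 2×5.06×√(1+3.0²) = 32.00 ft
R = A/P = 76.81/32.00 = 2.400 ft
Q = (1.486/n)·A·R^(2/3)·S^(1/2) = (1.486/0.030) × 76.81 × 2.400^(2/3) × 0.0042^(1/2) = 442.0 ft³/s
V = Q/A = 442.0/76.81 = 5.755 ft/s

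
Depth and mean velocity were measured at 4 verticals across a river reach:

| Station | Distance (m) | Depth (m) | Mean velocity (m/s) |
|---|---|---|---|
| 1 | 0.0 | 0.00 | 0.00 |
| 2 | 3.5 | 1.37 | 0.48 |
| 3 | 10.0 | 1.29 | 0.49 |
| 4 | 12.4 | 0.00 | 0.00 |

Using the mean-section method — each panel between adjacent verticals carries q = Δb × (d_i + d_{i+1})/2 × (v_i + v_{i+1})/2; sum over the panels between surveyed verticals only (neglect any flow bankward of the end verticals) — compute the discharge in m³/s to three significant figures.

5.15 m³/s

Panel 1-2: Δb = 3.5 m, d̄ = (0.00+1.37)/2 = 0.685, v̄ = (0.00+0.48)/2 = 0.24 → q = 3.5×0.685×0.24 = 0.5754 m³/s
Panel 2-3: Δb = 6.5 m, d̄ = (1.37+1.29)/2 = 1.33, v̄ = (0.48+0.49)/2 = 0.485 → q = 6.5×1.33×0.485 = 4.193 m³/s
Panel 3-4: Δb = 2.4 m, d̄ = (1.29+0.00)/2 = 0.645, v̄ = (0.49+0.00)/2 = 0.245 → q = 2.4×0.645×0.245 = 0.3793 m³/s
Q = Σ q = 5.147 m³/s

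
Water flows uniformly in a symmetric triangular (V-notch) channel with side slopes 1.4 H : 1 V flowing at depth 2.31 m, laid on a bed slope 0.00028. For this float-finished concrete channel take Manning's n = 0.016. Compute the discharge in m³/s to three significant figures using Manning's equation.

A = z·y² = 1.4×2.31² = 7.471 m²
P = 2y√(1+z²) = 2×2.31×√(1+1.4²) = 7.949 m
R = A/P = 7.471/7.949 = 0.9399 m
Q = (1/n)·A·R^(2/3)·S^(1/2) = (1/0.016) × 7.471 × 0.9399^(2/3) × 0.00028^(1/2) = 7.496 m³/s

7.50 m³/s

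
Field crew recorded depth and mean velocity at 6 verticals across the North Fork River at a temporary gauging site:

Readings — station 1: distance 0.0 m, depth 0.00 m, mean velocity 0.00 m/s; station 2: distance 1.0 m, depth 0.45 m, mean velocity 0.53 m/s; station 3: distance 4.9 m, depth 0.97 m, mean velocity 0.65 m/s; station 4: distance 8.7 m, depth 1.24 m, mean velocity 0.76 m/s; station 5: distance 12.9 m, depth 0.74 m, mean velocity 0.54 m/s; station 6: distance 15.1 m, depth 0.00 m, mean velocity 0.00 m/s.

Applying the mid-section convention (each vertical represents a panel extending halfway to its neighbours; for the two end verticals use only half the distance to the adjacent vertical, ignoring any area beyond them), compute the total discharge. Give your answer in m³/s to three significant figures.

8.06 m³/s

w_2 = (4.9 − 0.0)/2 = 2.45 m; q_2 = 0.53 × 0.45 × 2.45 = 0.5843 m³/s
w_3 = (8.7 − 1.0)/2 = 3.85 m; q_3 = 0.65 × 0.97 × 3.85 = 2.427 m³/s
w_4 = (12.9 − 4.9)/2 = 4 m; q_4 = 0.76 × 1.24 × 4 = 3.770 m³/s
w_5 = (15.1 − 8.7)/2 = 3.2 m; q_5 = 0.54 × 0.74 × 3.2 = 1.279 m³/s
Stations 1, 6 contribute zero (depth or velocity is 0).
Q = Σ qᵢ = 8.060 m³/s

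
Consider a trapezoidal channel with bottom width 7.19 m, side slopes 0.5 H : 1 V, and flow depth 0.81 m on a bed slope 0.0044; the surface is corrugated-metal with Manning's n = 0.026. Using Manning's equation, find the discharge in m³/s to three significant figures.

12.2 m³/s

A = (b + z·y)·y = (7.19 + 0.5×0.81)×0.81 = 6.152 m²
P = b + 2y√(1+z²) = 7.19 + 2×0.81×√(1+0.5²) = 9.001 m
R = A/P = 6.152/9.001 = 0.6835 m
Q = (1/n)·A·R^(2/3)·S^(1/2) = (1/0.026) × 6.152 × 0.6835^(2/3) × 0.0044^(1/2) = 12.18 m³/s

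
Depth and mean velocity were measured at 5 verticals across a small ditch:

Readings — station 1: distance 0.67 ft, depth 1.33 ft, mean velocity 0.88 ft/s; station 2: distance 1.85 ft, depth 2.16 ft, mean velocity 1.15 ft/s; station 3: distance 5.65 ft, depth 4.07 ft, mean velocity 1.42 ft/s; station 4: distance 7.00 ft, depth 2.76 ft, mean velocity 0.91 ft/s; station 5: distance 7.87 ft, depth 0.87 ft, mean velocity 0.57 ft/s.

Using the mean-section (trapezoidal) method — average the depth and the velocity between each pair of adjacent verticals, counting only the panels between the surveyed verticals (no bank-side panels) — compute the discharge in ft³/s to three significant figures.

23.8 ft³/s

Panel 1-2: Δb = 1.18 ft, d̄ = (1.33+2.16)/2 = 1.745, v̄ = (0.88+1.15)/2 = 1.015 → q = 1.18×1.745×1.015 = 2.090 ft³/s
Panel 2-3: Δb = 3.8 ft, d̄ = (2.16+4.07)/2 = 3.115, v̄ = (1.15+1.42)/2 = 1.285 → q = 3.8×3.115×1.285 = 15.21 ft³/s
Panel 3-4: Δb = 1.35 ft, d̄ = (4.07+2.76)/2 = 3.415, v̄ = (1.42+0.91)/2 = 1.165 → q = 1.35×3.415×1.165 = 5.371 ft³/s
Panel 4-5: Δb = 0.87 ft, d̄ = (2.76+0.87)/2 = 1.815, v̄ = (0.91+0.57)/2 = 0.74 → q = 0.87×1.815×0.74 = 1.168 ft³/s
Q = Σ q = 23.84 ft³/s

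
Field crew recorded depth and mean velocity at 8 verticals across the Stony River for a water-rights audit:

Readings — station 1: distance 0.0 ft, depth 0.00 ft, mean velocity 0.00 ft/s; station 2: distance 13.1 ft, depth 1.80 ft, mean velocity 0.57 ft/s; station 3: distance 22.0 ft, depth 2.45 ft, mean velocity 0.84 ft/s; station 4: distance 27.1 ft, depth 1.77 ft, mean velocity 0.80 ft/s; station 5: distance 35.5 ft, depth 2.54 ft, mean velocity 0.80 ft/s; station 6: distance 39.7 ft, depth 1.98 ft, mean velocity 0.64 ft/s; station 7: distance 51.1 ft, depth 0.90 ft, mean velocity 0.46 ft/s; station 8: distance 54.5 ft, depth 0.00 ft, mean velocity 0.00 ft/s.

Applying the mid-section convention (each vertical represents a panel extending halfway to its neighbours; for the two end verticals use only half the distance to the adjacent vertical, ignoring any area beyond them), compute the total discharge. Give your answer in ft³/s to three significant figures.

61.0 ft³/s

w_2 = (22.0 − 0.0)/2 = 11 ft; q_2 = 0.57 × 1.80 × 11 = 11.29 ft³/s
w_3 = (27.1 − 13.1)/2 = 7 ft; q_3 = 0.84 × 2.45 × 7 = 14.41 ft³/s
w_4 = (35.5 − 22.0)/2 = 6.75 ft; q_4 = 0.80 × 1.77 × 6.75 = 9.558 ft³/s
w_5 = (39.7 − 27.1)/2 = 6.3 ft; q_5 = 0.80 × 2.54 × 6.3 = 12.80 ft³/s
w_6 = (51.1 − 35.5)/2 = 7.8 ft; q_6 = 0.64 × 1.98 × 7.8 = 9.884 ft³/s
w_7 = (54.5 − 39.7)/2 = 7.4 ft; q_7 = 0.46 × 0.90 × 7.4 = 3.064 ft³/s
Stations 1, 8 contribute zero (depth or velocity is 0).
Q = Σ qᵢ = 61.00 ft³/s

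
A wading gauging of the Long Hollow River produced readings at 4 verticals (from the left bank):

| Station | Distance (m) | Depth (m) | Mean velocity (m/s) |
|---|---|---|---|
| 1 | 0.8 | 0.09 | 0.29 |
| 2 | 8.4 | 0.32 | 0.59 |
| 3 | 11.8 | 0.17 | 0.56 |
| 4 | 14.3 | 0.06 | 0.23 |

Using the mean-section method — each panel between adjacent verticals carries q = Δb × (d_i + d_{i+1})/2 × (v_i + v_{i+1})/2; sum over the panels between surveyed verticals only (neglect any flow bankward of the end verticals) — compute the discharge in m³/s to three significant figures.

1.28 m³/s

Panel 1-2: Δb = 7.6 m, d̄ = (0.09+0.32)/2 = 0.205, v̄ = (0.29+0.59)/2 = 0.44 → q = 7.6×0.205×0.44 = 0.6855 m³/s
Panel 2-3: Δb = 3.4 m, d̄ = (0.32+0.17)/2 = 0.245, v̄ = (0.59+0.56)/2 = 0.575 → q = 3.4×0.245×0.575 = 0.4790 m³/s
Panel 3-4: Δb = 2.5 m, d̄ = (0.17+0.06)/2 = 0.115, v̄ = (0.56+0.23)/2 = 0.395 → q = 2.5×0.115×0.395 = 0.1136 m³/s
Q = Σ q = 1.278 m³/s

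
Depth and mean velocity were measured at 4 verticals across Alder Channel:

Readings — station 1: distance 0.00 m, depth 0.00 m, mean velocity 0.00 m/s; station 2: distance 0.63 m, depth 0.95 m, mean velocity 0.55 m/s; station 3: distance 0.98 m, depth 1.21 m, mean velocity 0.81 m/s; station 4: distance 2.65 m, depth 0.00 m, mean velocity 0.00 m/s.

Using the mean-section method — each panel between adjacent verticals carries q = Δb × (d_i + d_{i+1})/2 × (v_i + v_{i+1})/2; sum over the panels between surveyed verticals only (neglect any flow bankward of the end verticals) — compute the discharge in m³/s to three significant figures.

0.749 m³/s

Panel 1-2: Δb = 0.63 m, d̄ = (0.00+0.95)/2 = 0.475, v̄ = (0.00+0.55)/2 = 0.275 → q = 0.63×0.475×0.275 = 0.08229 m³/s
Panel 2-3: Δb = 0.35 m, d̄ = (0.95+1.21)/2 = 1.08, v̄ = (0.55+0.81)/2 = 0.68 → q = 0.35×1.08×0.68 = 0.2570 m³/s
Panel 3-4: Δb = 1.67 m, d̄ = (1.21+0.00)/2 = 0.605, v̄ = (0.81+0.00)/2 = 0.405 → q = 1.67×0.605×0.405 = 0.4092 m³/s
Q = Σ q = 0.7485 m³/s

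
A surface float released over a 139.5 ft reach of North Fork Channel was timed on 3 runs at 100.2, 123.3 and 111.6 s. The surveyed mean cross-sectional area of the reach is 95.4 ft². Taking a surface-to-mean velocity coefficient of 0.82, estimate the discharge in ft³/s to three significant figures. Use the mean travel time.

t̄ = (100.2 + 123.3 + 111.6) / 3 = 111.7 s
v_surface = L / t̄ = 139.5 / 111.7 = 1.249 ft/s
v_mean = 0.82 × 1.249 = 1.024 ft/s
Q = A × v_mean = 95.4 × 1.024 = 97.70 ft³/s

97.7 ft³/s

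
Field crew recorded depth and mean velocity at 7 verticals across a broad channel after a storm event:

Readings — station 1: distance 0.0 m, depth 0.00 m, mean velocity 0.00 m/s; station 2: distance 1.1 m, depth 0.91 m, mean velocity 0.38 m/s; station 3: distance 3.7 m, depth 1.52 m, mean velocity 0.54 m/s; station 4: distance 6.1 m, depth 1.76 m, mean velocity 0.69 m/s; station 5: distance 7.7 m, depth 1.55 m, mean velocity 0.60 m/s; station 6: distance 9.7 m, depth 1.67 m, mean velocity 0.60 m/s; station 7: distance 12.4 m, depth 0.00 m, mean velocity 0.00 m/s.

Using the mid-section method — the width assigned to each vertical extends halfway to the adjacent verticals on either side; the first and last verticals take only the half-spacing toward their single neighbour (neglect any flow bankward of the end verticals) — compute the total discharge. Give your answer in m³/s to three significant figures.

w_2 = (3.7 − 0.0)/2 = 1.85 m; q_2 = 0.38 × 0.91 × 1.85 = 0.6397 m³/s
w_3 = (6.1 − 1.1)/2 = 2.5 m; q_3 = 0.54 × 1.52 × 2.5 = 2.052 m³/s
w_4 = (7.7 − 3.7)/2 = 2 m; q_4 = 0.69 × 1.76 × 2 = 2.429 m³/s
w_5 = (9.7 − 6.1)/2 = 1.8 m; q_5 = 0.60 × 1.55 × 1.8 = 1.674 m³/s
w_6 = (12.4 − 7.7)/2 = 2.35 m; q_6 = 0.60 × 1.67 × 2.35 = 2.355 m³/s
Stations 1, 7 contribute zero (depth or velocity is 0).
Q = Σ qᵢ = 9.149 m³/s

9.15 m³/s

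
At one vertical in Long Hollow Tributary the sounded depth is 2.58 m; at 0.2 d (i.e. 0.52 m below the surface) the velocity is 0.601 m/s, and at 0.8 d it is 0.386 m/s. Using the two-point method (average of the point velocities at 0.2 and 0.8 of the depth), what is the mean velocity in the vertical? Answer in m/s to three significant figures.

v̄ = (0.601 + 0.386) / 2 = 0.4935 m/s

0.494 m/s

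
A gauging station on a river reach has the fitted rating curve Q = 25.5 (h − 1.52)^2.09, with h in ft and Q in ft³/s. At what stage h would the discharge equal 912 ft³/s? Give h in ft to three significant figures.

h − h₀ = (Q/C)^(1/b) = (912/25.5)^(1/2.09) = 5.537 ft
h = 1.52 + 5.537 = 7.057 ft

7.06 ft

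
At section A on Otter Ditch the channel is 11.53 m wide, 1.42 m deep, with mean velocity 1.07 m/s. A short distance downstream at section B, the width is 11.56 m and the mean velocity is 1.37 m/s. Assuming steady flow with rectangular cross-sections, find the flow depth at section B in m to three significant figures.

Q = A₁V₁ = (11.53×1.42) × 1.07 = 17.52 m³/s
d₂ = Q/(b₂ V₂) = 17.52/(11.56×1.37) = 1.106 m

1.11 m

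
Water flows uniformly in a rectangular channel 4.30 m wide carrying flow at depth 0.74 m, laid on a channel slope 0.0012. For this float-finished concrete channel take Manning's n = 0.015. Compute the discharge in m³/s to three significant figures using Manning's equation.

4.94 m³/s

A = b·y = 4.30 × 0.74 = 3.182 m²
P = b + 2y = 4.30 + 2×0.74 = 5.780 m
R = A/P = 3.182/5.780 = 0.5505 m
Q = (1/n)·A·R^(2/3)·S^(1/2) = (1/0.015) × 3.182 × 0.5505^(2/3) × 0.0012^(1/2) = 4.936 m³/s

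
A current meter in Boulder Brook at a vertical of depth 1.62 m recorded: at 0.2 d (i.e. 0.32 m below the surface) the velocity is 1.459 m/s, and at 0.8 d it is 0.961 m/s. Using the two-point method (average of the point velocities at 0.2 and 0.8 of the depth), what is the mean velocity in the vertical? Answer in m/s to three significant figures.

v̄ = (1.459 + 0.961) / 2 = 1.210 m/s

1.21 m/s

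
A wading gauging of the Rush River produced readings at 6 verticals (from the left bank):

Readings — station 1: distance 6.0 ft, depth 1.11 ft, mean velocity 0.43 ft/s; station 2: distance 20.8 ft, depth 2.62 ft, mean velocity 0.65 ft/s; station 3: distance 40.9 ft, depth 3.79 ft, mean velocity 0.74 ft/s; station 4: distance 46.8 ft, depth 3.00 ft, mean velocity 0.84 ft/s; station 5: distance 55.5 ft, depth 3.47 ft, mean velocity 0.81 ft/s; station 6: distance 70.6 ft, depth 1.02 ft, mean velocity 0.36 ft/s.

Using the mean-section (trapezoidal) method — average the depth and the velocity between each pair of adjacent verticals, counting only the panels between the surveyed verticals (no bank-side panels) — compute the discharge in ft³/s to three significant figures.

Panel 1-2: Δb = 14.8 ft, d̄ = (1.11+2.62)/2 = 1.865, v̄ = (0.43+0.65)/2 = 0.54 → q = 14.8×1.865×0.54 = 14.91 ft³/s
Panel 2-3: Δb = 20.1 ft, d̄ = (2.62+3.79)/2 = 3.205, v̄ = (0.65+0.74)/2 = 0.695 → q = 20.1×3.205×0.695 = 44.77 ft³/s
Panel 3-4: Δb = 5.9 ft, d̄ = (3.79+3.00)/2 = 3.395, v̄ = (0.74+0.84)/2 = 0.79 → q = 5.9×3.395×0.79 = 15.82 ft³/s
Panel 4-5: Δb = 8.7 ft, d̄ = (3.00+3.47)/2 = 3.235, v̄ = (0.84+0.81)/2 = 0.825 → q = 8.7×3.235×0.825 = 23.22 ft³/s
Panel 5-6: Δb = 15.1 ft, d̄ = (3.47+1.02)/2 = 2.245, v̄ = (0.81+0.36)/2 = 0.585 → q = 15.1×2.245×0.585 = 19.83 ft³/s
Q = Σ q = 118.6 ft³/s

119 ft³/s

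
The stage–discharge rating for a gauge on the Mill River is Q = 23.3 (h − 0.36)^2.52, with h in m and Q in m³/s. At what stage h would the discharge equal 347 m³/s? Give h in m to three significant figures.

h − h₀ = (Q/C)^(1/b) = (347/23.3)^(1/2.52) = 2.921 m
h = 0.36 + 2.921 = 3.281 m

3.28 m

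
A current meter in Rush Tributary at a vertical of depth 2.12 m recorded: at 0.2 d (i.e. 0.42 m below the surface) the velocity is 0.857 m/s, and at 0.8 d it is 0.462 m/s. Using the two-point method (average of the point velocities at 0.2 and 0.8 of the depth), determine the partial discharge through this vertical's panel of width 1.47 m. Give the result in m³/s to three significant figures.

v̄ = (0.857 + 0.462) / 2 = 0.6595 m/s
q = v̄ × d × w = 0.6595 × 2.12 × 1.47 = 2.055 m³/s

2.06 m³/s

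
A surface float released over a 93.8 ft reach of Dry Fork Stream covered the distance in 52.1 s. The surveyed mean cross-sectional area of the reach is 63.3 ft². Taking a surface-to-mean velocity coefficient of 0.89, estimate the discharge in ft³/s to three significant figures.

v_surface = L / t̄ = 93.8 / 52.1 = 1.800 ft/s
v_mean = 0.89 × 1.800 = 1.602 ft/s
Q = A × v_mean = 63.3 × 1.602 = 101.4 ft³/s

101 ft³/s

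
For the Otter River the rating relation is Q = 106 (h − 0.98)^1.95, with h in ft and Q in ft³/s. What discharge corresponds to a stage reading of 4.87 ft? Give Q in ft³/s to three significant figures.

1500 ft³/s

Q = 106 × (4.87 − 0.98)^1.95 = 106 × 3.89^1.95 = 1499 ft³/s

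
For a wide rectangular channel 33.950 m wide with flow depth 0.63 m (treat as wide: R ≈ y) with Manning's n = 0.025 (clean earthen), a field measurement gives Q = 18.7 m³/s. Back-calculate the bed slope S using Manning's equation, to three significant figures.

0.000885

A = b·y = 33.950 × 0.63 = 21.39 m²
Wide channel: R ≈ y = 0.63 m
S = (Q·n / (1·A·R^(2/3)))² = (18.7×0.025 / (1×21.39×0.7349))² = 0.0008846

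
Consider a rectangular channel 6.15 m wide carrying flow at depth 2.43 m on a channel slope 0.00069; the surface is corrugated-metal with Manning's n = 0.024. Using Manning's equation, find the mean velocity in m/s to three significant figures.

1.34 m/s

A = b·y = 6.15 × 2.43 = 14.94 m²
P = b + 2y = 6.15 + 2×2.43 = 11.01 m
R = A/P = 14.94/11.01 = 1.357 m
Q = (1/n)·A·R^(2/3)·S^(1/2) = (1/0.024) × 14.94 × 1.357^(2/3) × 0.00069^(1/2) = 20.05 m³/s
V = Q/A = 20.05/14.94 = 1.342 m/s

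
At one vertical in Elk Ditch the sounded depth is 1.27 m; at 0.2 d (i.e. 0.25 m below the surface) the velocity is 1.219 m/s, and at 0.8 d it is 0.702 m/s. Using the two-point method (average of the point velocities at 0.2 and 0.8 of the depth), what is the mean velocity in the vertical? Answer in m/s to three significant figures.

v̄ = (1.219 + 0.702) / 2 = 0.9605 m/s

0.961 m/s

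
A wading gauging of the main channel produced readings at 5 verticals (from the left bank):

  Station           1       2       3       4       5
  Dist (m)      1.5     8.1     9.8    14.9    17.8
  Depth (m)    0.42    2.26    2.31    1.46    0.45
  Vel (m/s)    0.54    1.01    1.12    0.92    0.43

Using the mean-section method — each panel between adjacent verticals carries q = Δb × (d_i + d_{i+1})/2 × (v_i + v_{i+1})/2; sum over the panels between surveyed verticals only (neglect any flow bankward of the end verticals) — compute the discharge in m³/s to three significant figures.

22.7 m³/s

Panel 1-2: Δb = 6.6 m, d̄ = (0.42+2.26)/2 = 1.34, v̄ = (0.54+1.01)/2 = 0.775 → q = 6.6×1.34×0.775 = 6.854 m³/s
Panel 2-3: Δb = 1.7 m, d̄ = (2.26+2.31)/2 = 2.285, v̄ = (1.01+1.12)/2 = 1.065 → q = 1.7×2.285×1.065 = 4.137 m³/s
Panel 3-4: Δb = 5.1 m, d̄ = (2.31+1.46)/2 = 1.885, v̄ = (1.12+0.92)/2 = 1.02 → q = 5.1×1.885×1.02 = 9.806 m³/s
Panel 4-5: Δb = 2.9 m, d̄ = (1.46+0.45)/2 = 0.955, v̄ = (0.92+0.43)/2 = 0.675 → q = 2.9×0.955×0.675 = 1.869 m³/s
Q = Σ q = 22.67 m³/s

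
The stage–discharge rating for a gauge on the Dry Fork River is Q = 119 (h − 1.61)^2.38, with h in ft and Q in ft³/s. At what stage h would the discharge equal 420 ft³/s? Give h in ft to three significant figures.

3.31 ft

h − h₀ = (Q/C)^(1/b) = (420/119)^(1/2.38) = 1.699 ft
h = 1.61 + 1.699 = 3.309 ft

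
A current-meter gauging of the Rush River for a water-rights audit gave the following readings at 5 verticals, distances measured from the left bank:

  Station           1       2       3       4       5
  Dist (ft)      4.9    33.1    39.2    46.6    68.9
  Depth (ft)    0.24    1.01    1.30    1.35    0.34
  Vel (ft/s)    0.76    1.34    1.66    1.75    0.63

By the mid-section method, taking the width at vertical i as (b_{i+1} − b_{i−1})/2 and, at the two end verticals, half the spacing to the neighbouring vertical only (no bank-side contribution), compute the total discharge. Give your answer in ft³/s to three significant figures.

w_1 = (33.1 − 4.9)/2 = 14.1 ft; q_1 = 0.76 × 0.24 × 14.1 = 2.572 ft³/s
w_2 = (39.2 − 4.9)/2 = 17.15 ft; q_2 = 1.34 × 1.01 × 17.15 = 23.21 ft³/s
w_3 = (46.6 − 33.1)/2 = 6.75 ft; q_3 = 1.66 × 1.30 × 6.75 = 14.57 ft³/s
w_4 = (68.9 − 39.2)/2 = 14.85 ft; q_4 = 1.75 × 1.35 × 14.85 = 35.08 ft³/s
w_5 = (68.9 − 46.6)/2 = 11.15 ft; q_5 = 0.63 × 0.34 × 11.15 = 2.388 ft³/s
Q = Σ qᵢ = 77.82 ft³/s

77.8 ft³/s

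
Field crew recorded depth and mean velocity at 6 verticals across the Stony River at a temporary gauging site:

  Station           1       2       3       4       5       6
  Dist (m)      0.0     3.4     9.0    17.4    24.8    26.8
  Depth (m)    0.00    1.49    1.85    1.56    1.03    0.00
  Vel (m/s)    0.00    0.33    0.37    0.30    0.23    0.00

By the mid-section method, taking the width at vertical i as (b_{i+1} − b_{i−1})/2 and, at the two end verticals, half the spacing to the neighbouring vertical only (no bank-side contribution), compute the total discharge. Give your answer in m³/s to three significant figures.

w_2 = (9.0 − 0.0)/2 = 4.5 m; q_2 = 0.33 × 1.49 × 4.5 = 2.213 m³/s
w_3 = (17.4 − 3.4)/2 = 7 m; q_3 = 0.37 × 1.85 × 7 = 4.792 m³/s
w_4 = (24.8 − 9.0)/2 = 7.9 m; q_4 = 0.30 × 1.56 × 7.9 = 3.697 m³/s
w_5 = (26.8 − 17.4)/2 = 4.7 m; q_5 = 0.23 × 1.03 × 4.7 = 1.113 m³/s
Stations 1, 6 contribute zero (depth or velocity is 0).
Q = Σ qᵢ = 11.81 m³/s

11.8 m³/s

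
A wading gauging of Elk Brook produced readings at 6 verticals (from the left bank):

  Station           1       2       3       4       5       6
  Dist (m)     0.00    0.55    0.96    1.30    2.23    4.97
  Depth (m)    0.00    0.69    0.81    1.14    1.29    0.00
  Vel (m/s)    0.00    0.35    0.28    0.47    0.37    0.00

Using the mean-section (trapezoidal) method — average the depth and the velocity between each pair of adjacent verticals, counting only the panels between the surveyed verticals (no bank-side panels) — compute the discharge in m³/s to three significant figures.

Panel 1-2: Δb = 0.55 m, d̄ = (0.00+0.69)/2 = 0.345, v̄ = (0.00+0.35)/2 = 0.175 → q = 0.55×0.345×0.175 = 0.03321 m³/s
Panel 2-3: Δb = 0.41 m, d̄ = (0.69+0.81)/2 = 0.75, v̄ = (0.35+0.28)/2 = 0.315 → q = 0.41×0.75×0.315 = 0.09686 m³/s
Panel 3-4: Δb = 0.34 m, d̄ = (0.81+1.14)/2 = 0.975, v̄ = (0.28+0.47)/2 = 0.375 → q = 0.34×0.975×0.375 = 0.1243 m³/s
Panel 4-5: Δb = 0.93 m, d̄ = (1.14+1.29)/2 = 1.215, v̄ = (0.47+0.37)/2 = 0.42 → q = 0.93×1.215×0.42 = 0.4746 m³/s
Panel 5-6: Δb = 2.74 m, d̄ = (1.29+0.00)/2 = 0.645, v̄ = (0.37+0.00)/2 = 0.185 → q = 2.74×0.645×0.185 = 0.3270 m³/s
Q = Σ q = 1.056 m³/s

1.06 m³/s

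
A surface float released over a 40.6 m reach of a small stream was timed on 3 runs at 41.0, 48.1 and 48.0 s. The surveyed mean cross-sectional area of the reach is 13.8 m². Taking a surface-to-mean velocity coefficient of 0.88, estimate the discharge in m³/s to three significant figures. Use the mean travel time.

10.8 m³/s

t̄ = (41.0 + 48.1 + 48.0) / 3 = 45.7 s
v_surface = L / t̄ = 40.6 / 45.7 = 0.8884 m/s
v_mean = 0.88 × 0.8884 = 0.7818 m/s
Q = A × v_mean = 13.8 × 0.7818 = 10.79 m³/s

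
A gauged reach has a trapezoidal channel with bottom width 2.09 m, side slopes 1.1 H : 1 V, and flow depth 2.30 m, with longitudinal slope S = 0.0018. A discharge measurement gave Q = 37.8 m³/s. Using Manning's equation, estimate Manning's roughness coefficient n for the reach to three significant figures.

0.0134

A = (b + z·y)·y = (2.09 + 1.1×2.30)×2.30 = 10.63 m²
P = b + 2y√(1+z²) = 2.09 + 2×2.30×√(1+1.1²) = 8.928 m
R = A/P = 10.63/8.928 = 1.190 m
n = (1/Q)·A·R^(2/3)·S^(1/2) = (1/37.8) × 10.63 × 1.123 × 0.04243 = 0.01339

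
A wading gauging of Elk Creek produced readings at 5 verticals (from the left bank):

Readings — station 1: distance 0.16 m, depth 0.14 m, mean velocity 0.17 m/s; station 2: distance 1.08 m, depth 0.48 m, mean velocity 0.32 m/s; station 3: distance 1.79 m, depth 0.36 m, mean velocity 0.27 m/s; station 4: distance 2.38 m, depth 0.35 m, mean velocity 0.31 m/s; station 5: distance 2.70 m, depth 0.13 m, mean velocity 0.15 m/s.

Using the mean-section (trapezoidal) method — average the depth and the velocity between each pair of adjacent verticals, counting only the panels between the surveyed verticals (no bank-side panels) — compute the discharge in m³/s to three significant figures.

0.236 m³/s

Panel 1-2: Δb = 0.92 m, d̄ = (0.14+0.48)/2 = 0.31, v̄ = (0.17+0.32)/2 = 0.245 → q = 0.92×0.31×0.245 = 0.06987 m³/s
Panel 2-3: Δb = 0.71 m, d̄ = (0.48+0.36)/2 = 0.42, v̄ = (0.32+0.27)/2 = 0.295 → q = 0.71×0.42×0.295 = 0.08797 m³/s
Panel 3-4: Δb = 0.59 m, d̄ = (0.36+0.35)/2 = 0.355, v̄ = (0.27+0.31)/2 = 0.29 → q = 0.59×0.355×0.29 = 0.06074 m³/s
Panel 4-5: Δb = 0.32 m, d̄ = (0.35+0.13)/2 = 0.24, v̄ = (0.31+0.15)/2 = 0.23 → q = 0.32×0.24×0.23 = 0.01766 m³/s
Q = Σ q = 0.2362 m³/s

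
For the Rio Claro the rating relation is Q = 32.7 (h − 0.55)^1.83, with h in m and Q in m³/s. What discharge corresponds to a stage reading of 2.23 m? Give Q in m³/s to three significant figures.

84.5 m³/s

Q = 32.7 × (2.23 − 0.55)^1.83 = 32.7 × 1.68^1.83 = 84.50 m³/s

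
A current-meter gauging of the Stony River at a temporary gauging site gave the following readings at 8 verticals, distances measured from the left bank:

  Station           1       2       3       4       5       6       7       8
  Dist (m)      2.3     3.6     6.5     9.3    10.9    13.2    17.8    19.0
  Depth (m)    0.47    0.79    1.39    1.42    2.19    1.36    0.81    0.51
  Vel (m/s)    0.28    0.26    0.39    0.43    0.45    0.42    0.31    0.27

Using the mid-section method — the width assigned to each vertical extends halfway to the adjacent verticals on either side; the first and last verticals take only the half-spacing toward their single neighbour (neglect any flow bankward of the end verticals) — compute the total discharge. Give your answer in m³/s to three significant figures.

8.11 m³/s

w_1 = (3.6 − 2.3)/2 = 0.65 m; q_1 = 0.28 × 0.47 × 0.65 = 0.08554 m³/s
w_2 = (6.5 − 2.3)/2 = 2.1 m; q_2 = 0.26 × 0.79 × 2.1 = 0.4313 m³/s
w_3 = (9.3 − 3.6)/2 = 2.85 m; q_3 = 0.39 × 1.39 × 2.85 = 1.545 m³/s
w_4 = (10.9 − 6.5)/2 = 2.2 m; q_4 = 0.43 × 1.42 × 2.2 = 1.343 m³/s
w_5 = (13.2 − 9.3)/2 = 1.95 m; q_5 = 0.45 × 2.19 × 1.95 = 1.922 m³/s
w_6 = (17.8 − 10.9)/2 = 3.45 m; q_6 = 0.42 × 1.36 × 3.45 = 1.971 m³/s
w_7 = (19.0 − 13.2)/2 = 2.9 m; q_7 = 0.31 × 0.81 × 2.9 = 0.7282 m³/s
w_8 = (19.0 − 17.8)/2 = 0.6 m; q_8 = 0.27 × 0.51 × 0.6 = 0.08262 m³/s
Q = Σ qᵢ = 8.108 m³/s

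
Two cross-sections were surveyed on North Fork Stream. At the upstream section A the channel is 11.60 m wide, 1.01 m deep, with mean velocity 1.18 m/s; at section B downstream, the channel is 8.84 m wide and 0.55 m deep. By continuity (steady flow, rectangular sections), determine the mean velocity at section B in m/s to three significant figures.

2.84 m/s

Q = A₁V₁ = (11.60×1.01) × 1.18 = 13.82 m³/s
A₂ = 8.84 × 0.55 = 4.862 m²
V₂ = Q/A₂ = 13.82/4.862 = 2.843 m/s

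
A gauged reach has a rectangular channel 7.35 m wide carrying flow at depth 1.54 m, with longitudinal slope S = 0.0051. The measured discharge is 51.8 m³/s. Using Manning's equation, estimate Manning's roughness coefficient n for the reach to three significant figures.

0.0165

A = b·y = 7.35 × 1.54 = 11.32 m²
P = b + 2y = 7.35 + 2×1.54 = 10.43 m
R = A/P = 11.32/10.43 = 1.085 m
n = (1/Q)·A·R^(2/3)·S^(1/2) = (1/51.8) × 11.32 × 1.056 × 0.07141 = 0.01648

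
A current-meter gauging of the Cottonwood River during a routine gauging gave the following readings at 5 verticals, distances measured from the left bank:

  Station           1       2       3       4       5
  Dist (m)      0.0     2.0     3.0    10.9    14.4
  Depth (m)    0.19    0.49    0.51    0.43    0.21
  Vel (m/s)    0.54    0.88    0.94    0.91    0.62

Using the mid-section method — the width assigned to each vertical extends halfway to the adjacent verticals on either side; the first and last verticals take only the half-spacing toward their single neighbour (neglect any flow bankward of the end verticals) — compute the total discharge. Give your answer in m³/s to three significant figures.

5.34 m³/s

w_1 = (2.0 − 0.0)/2 = 1 m; q_1 = 0.54 × 0.19 × 1 = 0.1026 m³/s
w_2 = (3.0 − 0.0)/2 = 1.5 m; q_2 = 0.88 × 0.49 × 1.5 = 0.6468 m³/s
w_3 = (10.9 − 2.0)/2 = 4.45 m; q_3 = 0.94 × 0.51 × 4.45 = 2.133 m³/s
w_4 = (14.4 − 3.0)/2 = 5.7 m; q_4 = 0.91 × 0.43 × 5.7 = 2.230 m³/s
w_5 = (14.4 − 10.9)/2 = 1.75 m; q_5 = 0.62 × 0.21 × 1.75 = 0.2279 m³/s
Q = Σ qᵢ = 5.341 m³/s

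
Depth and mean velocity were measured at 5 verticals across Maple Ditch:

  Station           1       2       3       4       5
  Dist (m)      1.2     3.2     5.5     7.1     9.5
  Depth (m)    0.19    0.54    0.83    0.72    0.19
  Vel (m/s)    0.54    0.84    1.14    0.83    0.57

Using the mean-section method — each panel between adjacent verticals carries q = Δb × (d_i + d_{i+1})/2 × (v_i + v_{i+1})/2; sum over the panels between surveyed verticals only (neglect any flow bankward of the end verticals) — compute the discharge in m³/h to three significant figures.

Panel 1-2: Δb = 2 m, d̄ = (0.19+0.54)/2 = 0.365, v̄ = (0.54+0.84)/2 = 0.69 → q = 2×0.365×0.69 = 0.5037 m³/s
Panel 2-3: Δb = 2.3 m, d̄ = (0.54+0.83)/2 = 0.685, v̄ = (0.84+1.14)/2 = 0.99 → q = 2.3×0.685×0.99 = 1.560 m³/s
Panel 3-4: Δb = 1.6 m, d̄ = (0.83+0.72)/2 = 0.775, v̄ = (1.14+0.83)/2 = 0.985 → q = 1.6×0.775×0.985 = 1.221 m³/s
Panel 4-5: Δb = 2.4 m, d̄ = (0.72+0.19)/2 = 0.455, v̄ = (0.83+0.57)/2 = 0.7 → q = 2.4×0.455×0.7 = 0.7644 m³/s
Q = Σ q = 4.049 m³/s
= 4.049 × 3600 = 14580 m³/h

14600 m³/h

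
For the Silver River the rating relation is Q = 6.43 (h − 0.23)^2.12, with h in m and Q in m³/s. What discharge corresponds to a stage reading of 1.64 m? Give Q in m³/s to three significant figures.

Q = 6.43 × (1.64 − 0.23)^2.12 = 6.43 × 1.41^2.12 = 13.32 m³/s

13.3 m³/s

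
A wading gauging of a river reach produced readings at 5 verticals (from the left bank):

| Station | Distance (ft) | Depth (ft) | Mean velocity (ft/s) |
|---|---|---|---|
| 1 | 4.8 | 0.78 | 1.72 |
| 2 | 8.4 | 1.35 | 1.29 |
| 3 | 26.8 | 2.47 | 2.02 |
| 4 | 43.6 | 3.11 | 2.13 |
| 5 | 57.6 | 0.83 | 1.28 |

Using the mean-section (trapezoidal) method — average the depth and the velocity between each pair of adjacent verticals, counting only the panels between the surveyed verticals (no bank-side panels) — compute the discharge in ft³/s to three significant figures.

Panel 1-2: Δb = 3.6 ft, d̄ = (0.78+1.35)/2 = 1.065, v̄ = (1.72+1.29)/2 = 1.505 → q = 3.6×1.065×1.505 = 5.770 ft³/s
Panel 2-3: Δb = 18.4 ft, d̄ = (1.35+2.47)/2 = 1.91, v̄ = (1.29+2.02)/2 = 1.655 → q = 18.4×1.91×1.655 = 58.16 ft³/s
Panel 3-4: Δb = 16.8 ft, d̄ = (2.47+3.11)/2 = 2.79, v̄ = (2.02+2.13)/2 = 2.075 → q = 16.8×2.79×2.075 = 97.26 ft³/s
Panel 4-5: Δb = 14 ft, d̄ = (3.11+0.83)/2 = 1.97, v̄ = (2.13+1.28)/2 = 1.705 → q = 14×1.97×1.705 = 47.02 ft³/s
Q = Σ q = 208.2 ft³/s

208 ft³/s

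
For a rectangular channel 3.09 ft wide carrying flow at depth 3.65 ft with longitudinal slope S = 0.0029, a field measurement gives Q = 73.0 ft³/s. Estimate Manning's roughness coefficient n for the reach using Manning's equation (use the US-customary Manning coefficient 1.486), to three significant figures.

0.0131

A = b·y = 3.09 × 3.65 = 11.28 ft²
P = b + 2y = 3.09 + 2×3.65 = 10.39 ft
R = A/P = 11.28/10.39 = 1.086 ft
n = (1.486/Q)·A·R^(2/3)·S^(1/2) = (1.486/73.0) × 11.28 × 1.056 × 0.05385 = 0.01306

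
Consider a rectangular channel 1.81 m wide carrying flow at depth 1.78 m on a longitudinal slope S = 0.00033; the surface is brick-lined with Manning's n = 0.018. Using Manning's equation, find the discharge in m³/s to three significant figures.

2.31 m³/s

A = b·y = 1.81 × 1.78 = 3.222 m²
P = b + 2y = 1.81 + 2×1.78 = 5.370 m
R = A/P = 3.222/5.370 = 0.6000 m
Q = (1/n)·A·R^(2/3)·S^(1/2) = (1/0.018) × 3.222 × 0.6000^(2/3) × 0.00033^(1/2) = 2.313 m³/s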